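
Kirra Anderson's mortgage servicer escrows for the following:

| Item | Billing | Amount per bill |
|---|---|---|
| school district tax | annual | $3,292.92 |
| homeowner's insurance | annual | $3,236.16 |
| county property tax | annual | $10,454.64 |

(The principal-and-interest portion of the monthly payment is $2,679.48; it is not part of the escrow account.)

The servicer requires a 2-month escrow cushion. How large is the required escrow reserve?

$2,830.62

School district tax: $3,292.92/yr
Homeowner's insurance: $3,236.16/yr
County property tax: $10,454.64/yr
Total annual escrow = $3,292.92 + $3,236.16 + $10,454.64 = $16,983.72
Base monthly escrow = $16,983.72 ÷ 12 = $1,415.31
Cushion = 2 × $1,415.31 = $2,830.62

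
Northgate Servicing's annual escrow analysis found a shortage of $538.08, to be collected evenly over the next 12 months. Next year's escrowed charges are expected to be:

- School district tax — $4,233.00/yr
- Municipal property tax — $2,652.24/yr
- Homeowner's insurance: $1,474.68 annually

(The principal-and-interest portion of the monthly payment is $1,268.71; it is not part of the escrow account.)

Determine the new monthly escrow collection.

School district tax: $4,233.00 per year
Municipal property tax: $2,652.24 per year
Homeowner's insurance: $1,474.68 per year
Annual escrow total = $4,233.00 + $2,652.24 + $1,474.68 = $8,359.92
Monthly escrow = $8,359.92 ÷ 12 = $696.66
Shortage spread = $538.08 ÷ 12 = $44.84/mo
New monthly escrow = $696.66 + $44.84 = $741.50

$741.50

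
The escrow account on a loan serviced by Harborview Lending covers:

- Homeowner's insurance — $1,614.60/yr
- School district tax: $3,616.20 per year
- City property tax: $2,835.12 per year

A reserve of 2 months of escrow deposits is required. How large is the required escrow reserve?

$1,344.32

Homeowner's insurance — $1,614.60 annually
School district tax — $3,616.20 annually
City property tax — $2,835.12 annually
Combined annual = $1,614.60 + $3,616.20 + $2,835.12 = $8,065.92
Monthly = $8,065.92 ÷ 12 = $672.16
Required cushion = 2 × $672.16 = $1,344.32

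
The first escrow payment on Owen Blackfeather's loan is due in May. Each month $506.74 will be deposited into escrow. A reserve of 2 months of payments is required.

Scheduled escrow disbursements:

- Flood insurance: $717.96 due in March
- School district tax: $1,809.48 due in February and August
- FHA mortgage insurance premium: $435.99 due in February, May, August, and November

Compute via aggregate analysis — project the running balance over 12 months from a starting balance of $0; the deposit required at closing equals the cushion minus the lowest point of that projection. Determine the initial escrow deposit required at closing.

$1,667.98

Cushion = 2 × $506.74 = $1,013.48
Trial balance (start $0, +$506.74 each month, − disbursements):
  May: +$506.74 − $435.99 → $70.75
  Jun: +$506.74 → $577.49
  Jul: +$506.74 → $1,084.23
  Aug: +$506.74 − $2,245.47 → -$654.50
  Sep: +$506.74 → -$147.76
  Oct: +$506.74 → $358.98
  Nov: +$506.74 − $435.99 → $429.73
  Dec: +$506.74 → $936.47
  Jan: +$506.74 → $1,443.21
  Feb: +$506.74 − $2,245.47 → -$295.52
  Mar: +$506.74 − $717.96 → -$506.74
  Apr: +$506.74 → $0.00
Lowest trial balance = -$654.50 (Aug)
Initial deposit = cushion − low point = $1,013.48 − (-$654.50) = $1,667.98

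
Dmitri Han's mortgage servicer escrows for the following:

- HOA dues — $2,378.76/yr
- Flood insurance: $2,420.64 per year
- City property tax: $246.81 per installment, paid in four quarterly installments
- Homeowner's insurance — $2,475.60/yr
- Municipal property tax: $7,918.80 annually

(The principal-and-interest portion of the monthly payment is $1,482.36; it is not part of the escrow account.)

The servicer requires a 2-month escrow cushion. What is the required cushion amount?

HOA dues: $2,378.76/yr
Flood insurance: $2,420.64/yr
City property tax: $246.81 × 4 = $987.24/yr
Homeowner's insurance: $2,475.60/yr
Municipal property tax: $7,918.80/yr
Annual escrow total = $16,181.04
Per month = $16,181.04 ÷ 12 = $1,348.42
Reserve = 2 × $1,348.42 = $2,696.84

$2,696.84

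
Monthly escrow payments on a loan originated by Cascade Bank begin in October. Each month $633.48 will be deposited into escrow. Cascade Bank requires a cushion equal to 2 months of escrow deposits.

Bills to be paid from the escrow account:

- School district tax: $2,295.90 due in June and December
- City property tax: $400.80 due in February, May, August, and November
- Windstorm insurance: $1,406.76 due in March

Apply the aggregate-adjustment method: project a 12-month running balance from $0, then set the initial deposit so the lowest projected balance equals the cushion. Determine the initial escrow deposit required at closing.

$2,766.60

Cushion = 2 × $633.48 = $1,266.96
Trial balance (start $0, +$633.48 each month, − disbursements):
  Oct: +$633.48 → $633.48
  Nov: +$633.48 − $400.80 → $866.16
  Dec: +$633.48 − $2,295.90 → -$796.26
  Jan: +$633.48 → -$162.78
  Feb: +$633.48 − $400.80 → $69.90
  Mar: +$633.48 − $1,406.76 → -$703.38
  Apr: +$633.48 → -$69.90
  May: +$633.48 − $400.80 → $162.78
  Jun: +$633.48 − $2,295.90 → -$1,499.64
  Jul: +$633.48 → -$866.16
  Aug: +$633.48 − $400.80 → -$633.48
  Sep: +$633.48 → $0.00
Lowest trial balance = -$1,499.64 (Jun)
Initial deposit = cushion − low point = $1,266.96 − (-$1,499.64) = $2,766.60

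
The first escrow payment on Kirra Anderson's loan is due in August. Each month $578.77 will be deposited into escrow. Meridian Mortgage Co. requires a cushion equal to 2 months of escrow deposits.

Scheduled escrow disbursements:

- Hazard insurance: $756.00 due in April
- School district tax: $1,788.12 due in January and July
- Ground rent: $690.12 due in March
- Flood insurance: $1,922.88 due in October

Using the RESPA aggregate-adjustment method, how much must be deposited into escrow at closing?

Cushion = 2 × $578.77 = $1,157.54
Trial balance (start $0, +$578.77 each month, − disbursements):
  Aug: +$578.77 → $578.77
  Sep: +$578.77 → $1,157.54
  Oct: +$578.77 − $1,922.88 → -$186.57
  Nov: +$578.77 → $392.20
  Dec: +$578.77 → $970.97
  Jan: +$578.77 − $1,788.12 → -$238.38
  Feb: +$578.77 → $340.39
  Mar: +$578.77 − $690.12 → $229.04
  Apr: +$578.77 − $756.00 → $51.81
  May: +$578.77 → $630.58
  Jun: +$578.77 → $1,209.35
  Jul: +$578.77 − $1,788.12 → $0.00
Lowest trial balance = -$238.38 (Jan)
Initial deposit = cushion − low point = $1,157.54 − (-$238.38) = $1,395.92

$1,395.92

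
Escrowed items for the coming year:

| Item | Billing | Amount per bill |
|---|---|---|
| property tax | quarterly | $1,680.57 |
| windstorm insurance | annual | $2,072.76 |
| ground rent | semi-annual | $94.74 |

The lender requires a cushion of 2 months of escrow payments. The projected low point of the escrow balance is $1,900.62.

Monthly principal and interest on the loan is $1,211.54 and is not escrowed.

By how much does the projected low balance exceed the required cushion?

$403.20

Property tax — $1,680.57 × 4 = $6,722.28/yr
Windstorm insurance — $2,072.76/yr
Ground rent — $94.74 × 2 = $189.48/yr
Total annual escrow = $6,722.28 + $2,072.76 + $189.48 = $8,984.52
Per month = $8,984.52 / 12 = $748.71
Required cushion = 2 × $748.71 = $1,497.42
Excess over cushion: $1,900.62 − $1,497.42 = $403.20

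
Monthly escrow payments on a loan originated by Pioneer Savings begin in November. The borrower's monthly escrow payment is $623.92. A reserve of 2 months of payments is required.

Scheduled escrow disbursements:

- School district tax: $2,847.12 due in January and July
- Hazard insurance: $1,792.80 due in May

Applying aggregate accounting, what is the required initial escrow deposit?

$3,119.60

Cushion = 2 × $623.92 = $1,247.84
Trial balance (start $0, +$623.92 each month, − disbursements):
  Nov: +$623.92 → $623.92
  Dec: +$623.92 → $1,247.84
  Jan: +$623.92 − $2,847.12 → -$975.36
  Feb: +$623.92 → -$351.44
  Mar: +$623.92 → $272.48
  Apr: +$623.92 → $896.40
  May: +$623.92 − $1,792.80 → -$272.48
  Jun: +$623.92 → $351.44
  Jul: +$623.92 − $2,847.12 → -$1,871.76
  Aug: +$623.92 → -$1,247.84
  Sep: +$623.92 → -$623.92
  Oct: +$623.92 → $0.00
Lowest trial balance = -$1,871.76 (Jul)
Initial deposit = cushion − low point = $1,247.84 − (-$1,871.76) = $3,119.60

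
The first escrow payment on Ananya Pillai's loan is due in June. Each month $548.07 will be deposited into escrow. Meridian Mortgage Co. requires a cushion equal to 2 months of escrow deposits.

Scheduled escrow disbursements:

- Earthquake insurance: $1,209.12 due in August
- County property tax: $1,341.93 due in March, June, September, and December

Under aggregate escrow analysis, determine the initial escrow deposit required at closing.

Cushion = 2 × $548.07 = $1,096.14
Trial balance (start $0, +$548.07 each month, − disbursements):
  Jun: +$548.07 − $1,341.93 → -$793.86
  Jul: +$548.07 → -$245.79
  Aug: +$548.07 − $1,209.12 → -$906.84
  Sep: +$548.07 − $1,341.93 → -$1,700.70
  Oct: +$548.07 → -$1,152.63
  Nov: +$548.07 → -$604.56
  Dec: +$548.07 − $1,341.93 → -$1,398.42
  Jan: +$548.07 → -$850.35
  Feb: +$548.07 → -$302.28
  Mar: +$548.07 − $1,341.93 → -$1,096.14
  Apr: +$548.07 → -$548.07
  May: +$548.07 → $0.00
Lowest trial balance = -$1,700.70 (Sep)
Initial deposit = cushion − low point = $1,096.14 − (-$1,700.70) = $2,796.84

$2,796.84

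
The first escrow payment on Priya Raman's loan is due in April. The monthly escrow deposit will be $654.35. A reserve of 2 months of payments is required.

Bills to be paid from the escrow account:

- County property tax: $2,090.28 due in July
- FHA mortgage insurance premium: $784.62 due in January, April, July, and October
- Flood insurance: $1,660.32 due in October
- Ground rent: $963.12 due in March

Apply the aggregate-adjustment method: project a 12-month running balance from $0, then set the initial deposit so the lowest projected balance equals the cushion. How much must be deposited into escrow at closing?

Cushion = 2 × $654.35 = $1,308.70
Trial balance (start $0, +$654.35 each month, − disbursements):
  Apr: +$654.35 − $784.62 → -$130.27
  May: +$654.35 → $524.08
  Jun: +$654.35 → $1,178.43
  Jul: +$654.35 − $2,874.90 → -$1,042.12
  Aug: +$654.35 → -$387.77
  Sep: +$654.35 → $266.58
  Oct: +$654.35 − $2,444.94 → -$1,524.01
  Nov: +$654.35 → -$869.66
  Dec: +$654.35 → -$215.31
  Jan: +$654.35 − $784.62 → -$345.58
  Feb: +$654.35 → $308.77
  Mar: +$654.35 − $963.12 → $0.00
Lowest trial balance = -$1,524.01 (Oct)
Initial deposit = cushion − low point = $1,308.70 − (-$1,524.01) = $2,832.71

$2,832.71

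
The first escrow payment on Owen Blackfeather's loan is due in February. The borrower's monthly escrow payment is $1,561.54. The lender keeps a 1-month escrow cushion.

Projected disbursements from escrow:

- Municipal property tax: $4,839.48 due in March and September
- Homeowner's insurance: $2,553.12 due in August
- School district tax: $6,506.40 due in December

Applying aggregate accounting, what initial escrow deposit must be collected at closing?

$3,277.94

Cushion = 1 × $1,561.54 = $1,561.54
Trial balance (start $0, +$1,561.54 each month, − disbursements):
  Feb: +$1,561.54 → $1,561.54
  Mar: +$1,561.54 − $4,839.48 → -$1,716.40
  Apr: +$1,561.54 → -$154.86
  May: +$1,561.54 → $1,406.68
  Jun: +$1,561.54 → $2,968.22
  Jul: +$1,561.54 → $4,529.76
  Aug: +$1,561.54 − $2,553.12 → $3,538.18
  Sep: +$1,561.54 − $4,839.48 → $260.24
  Oct: +$1,561.54 → $1,821.78
  Nov: +$1,561.54 → $3,383.32
  Dec: +$1,561.54 − $6,506.40 → -$1,561.54
  Jan: +$1,561.54 → $0.00
Lowest trial balance = -$1,716.40 (Mar)
Initial deposit = cushion − low point = $1,561.54 − (-$1,716.40) = $3,277.94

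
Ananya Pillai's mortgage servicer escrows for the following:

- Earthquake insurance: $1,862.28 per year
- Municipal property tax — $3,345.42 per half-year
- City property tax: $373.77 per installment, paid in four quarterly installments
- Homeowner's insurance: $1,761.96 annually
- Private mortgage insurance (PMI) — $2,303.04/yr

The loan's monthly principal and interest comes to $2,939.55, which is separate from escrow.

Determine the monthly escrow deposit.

Earthquake insurance = $1,862.28
Municipal property tax = $3,345.42 × 2 = $6,690.84
City property tax = $373.77 × 4 = $1,495.08
Homeowner's insurance = $1,761.96
Private mortgage insurance (PMI) = $2,303.04
Total per year = $1,862.28 + $6,690.84 + $1,495.08 + $1,761.96 + $2,303.04 = $14,113.20
Monthly escrow = $14,113.20 / 12 = $1,176.10

$1,176.10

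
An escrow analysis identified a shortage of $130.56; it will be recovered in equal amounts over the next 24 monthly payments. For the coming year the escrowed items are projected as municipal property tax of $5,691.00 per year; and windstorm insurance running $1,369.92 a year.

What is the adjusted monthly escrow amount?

$593.85

Municipal property tax = $5,691.00
Windstorm insurance = $1,369.92
Total per year = $5,691.00 + $1,369.92 = $7,060.92
Per month = $7,060.92 ÷ 12 = $588.41
Monthly shortage recovery: $130.56 / 24 = $5.44
Adjusted monthly = $588.41 + $5.44 = $593.85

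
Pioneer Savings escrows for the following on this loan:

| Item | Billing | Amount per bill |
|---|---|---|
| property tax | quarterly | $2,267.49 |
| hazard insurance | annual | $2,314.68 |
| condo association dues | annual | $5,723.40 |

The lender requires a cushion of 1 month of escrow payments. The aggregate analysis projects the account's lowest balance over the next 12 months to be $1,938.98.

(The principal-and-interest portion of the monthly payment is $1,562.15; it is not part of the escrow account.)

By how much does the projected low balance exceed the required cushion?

$513.31

Property tax: $2,267.49 × 4 = $9,069.96 per year
Hazard insurance: $2,314.68 per year
Condo association dues: $5,723.40 per year
Total per year = $9,069.96 + $2,314.68 + $5,723.40 = $17,108.04
Monthly = $17,108.04 ÷ 12 = $1,425.67
Required cushion = 1 × $1,425.67 = $1,425.67
Excess over cushion: $1,938.98 − $1,425.67 = $513.31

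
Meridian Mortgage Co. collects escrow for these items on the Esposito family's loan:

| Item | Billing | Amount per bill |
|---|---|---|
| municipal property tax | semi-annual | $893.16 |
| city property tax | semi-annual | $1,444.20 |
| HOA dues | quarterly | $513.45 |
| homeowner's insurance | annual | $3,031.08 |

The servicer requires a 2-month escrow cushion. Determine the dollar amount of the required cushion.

Municipal property tax — $893.16 × 2 = $1,786.32/yr
City property tax — $1,444.20 × 2 = $2,888.40/yr
HOA dues — $513.45 × 4 = $2,053.80/yr
Homeowner's insurance — $3,031.08/yr
Total per year = $9,759.60
Per month = $9,759.60 / 12 = $813.30
Reserve = 2 × $813.30 = $1,626.60

$1,626.60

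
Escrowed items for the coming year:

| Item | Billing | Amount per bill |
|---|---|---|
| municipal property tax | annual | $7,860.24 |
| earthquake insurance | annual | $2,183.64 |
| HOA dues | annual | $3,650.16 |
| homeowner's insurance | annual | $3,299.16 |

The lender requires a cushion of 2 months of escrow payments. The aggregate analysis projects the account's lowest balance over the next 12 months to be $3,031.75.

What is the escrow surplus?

$199.55

Municipal property tax = $7,860.24/yr
Earthquake insurance = $2,183.64/yr
HOA dues = $3,650.16/yr
Homeowner's insurance = $3,299.16/yr
Combined annual = $16,993.20
Monthly = $16,993.20 ÷ 12 = $1,416.10
Cushion = 2 × $1,416.10 = $2,832.20
Excess over cushion: $3,031.75 − $2,832.20 = $199.55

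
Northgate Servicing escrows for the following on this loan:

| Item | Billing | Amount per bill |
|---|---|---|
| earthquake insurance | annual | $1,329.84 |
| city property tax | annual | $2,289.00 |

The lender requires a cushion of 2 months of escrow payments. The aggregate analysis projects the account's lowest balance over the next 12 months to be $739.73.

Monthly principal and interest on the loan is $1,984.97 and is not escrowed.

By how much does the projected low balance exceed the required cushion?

Earthquake insurance — $1,329.84 per year
City property tax — $2,289.00 per year
Total annual escrow = $1,329.84 + $2,289.00 = $3,618.84
Base monthly escrow = $3,618.84 / 12 = $301.57
Required reserve = 2 × $301.57 = $603.14
Excess over cushion: $739.73 − $603.14 = $136.59

$136.59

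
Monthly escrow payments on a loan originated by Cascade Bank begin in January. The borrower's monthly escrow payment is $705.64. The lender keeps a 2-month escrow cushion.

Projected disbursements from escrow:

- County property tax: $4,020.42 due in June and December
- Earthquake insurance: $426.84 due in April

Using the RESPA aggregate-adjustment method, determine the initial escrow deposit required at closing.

Cushion = 2 × $705.64 = $1,411.28
Trial balance (start $0, +$705.64 each month, − disbursements):
  Jan: +$705.64 → $705.64
  Feb: +$705.64 → $1,411.28
  Mar: +$705.64 → $2,116.92
  Apr: +$705.64 − $426.84 → $2,395.72
  May: +$705.64 → $3,101.36
  Jun: +$705.64 − $4,020.42 → -$213.42
  Jul: +$705.64 → $492.22
  Aug: +$705.64 → $1,197.86
  Sep: +$705.64 → $1,903.50
  Oct: +$705.64 → $2,609.14
  Nov: +$705.64 → $3,314.78
  Dec: +$705.64 − $4,020.42 → $0.00
Lowest trial balance = -$213.42 (Jun)
Initial deposit = cushion − low point = $1,411.28 − (-$213.42) = $1,624.70

$1,624.70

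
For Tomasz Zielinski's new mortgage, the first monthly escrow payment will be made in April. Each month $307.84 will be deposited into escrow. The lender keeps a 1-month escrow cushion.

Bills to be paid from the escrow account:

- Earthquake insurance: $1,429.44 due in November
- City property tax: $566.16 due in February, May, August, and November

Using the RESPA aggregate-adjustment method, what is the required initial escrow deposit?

Cushion = 1 × $307.84 = $307.84
Trial balance (start $0, +$307.84 each month, − disbursements):
  Apr: +$307.84 → $307.84
  May: +$307.84 − $566.16 → $49.52
  Jun: +$307.84 → $357.36
  Jul: +$307.84 → $665.20
  Aug: +$307.84 − $566.16 → $406.88
  Sep: +$307.84 → $714.72
  Oct: +$307.84 → $1,022.56
  Nov: +$307.84 − $1,995.60 → -$665.20
  Dec: +$307.84 → -$357.36
  Jan: +$307.84 → -$49.52
  Feb: +$307.84 − $566.16 → -$307.84
  Mar: +$307.84 → $0.00
Lowest trial balance = -$665.20 (Nov)
Initial deposit = cushion − low point = $307.84 − (-$665.20) = $973.04

$973.04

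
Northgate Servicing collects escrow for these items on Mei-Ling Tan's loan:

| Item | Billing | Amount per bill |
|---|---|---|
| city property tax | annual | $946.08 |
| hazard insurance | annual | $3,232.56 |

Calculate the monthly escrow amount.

$348.22

City property tax — $946.08
Hazard insurance — $3,232.56
Yearly total = $946.08 + $3,232.56 = $4,178.64
Monthly escrow = $4,178.64 ÷ 12 = $348.22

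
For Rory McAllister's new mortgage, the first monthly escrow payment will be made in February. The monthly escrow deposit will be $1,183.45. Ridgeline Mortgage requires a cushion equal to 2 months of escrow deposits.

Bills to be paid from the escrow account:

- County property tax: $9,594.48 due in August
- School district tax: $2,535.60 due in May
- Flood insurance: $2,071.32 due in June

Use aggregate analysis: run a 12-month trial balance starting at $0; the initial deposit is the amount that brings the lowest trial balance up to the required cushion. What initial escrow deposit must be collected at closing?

Cushion = 2 × $1,183.45 = $2,366.90
Trial balance (start $0, +$1,183.45 each month, − disbursements):
  Feb: +$1,183.45 → $1,183.45
  Mar: +$1,183.45 → $2,366.90
  Apr: +$1,183.45 → $3,550.35
  May: +$1,183.45 − $2,535.60 → $2,198.20
  Jun: +$1,183.45 − $2,071.32 → $1,310.33
  Jul: +$1,183.45 → $2,493.78
  Aug: +$1,183.45 − $9,594.48 → -$5,917.25
  Sep: +$1,183.45 → -$4,733.80
  Oct: +$1,183.45 → -$3,550.35
  Nov: +$1,183.45 → -$2,366.90
  Dec: +$1,183.45 → -$1,183.45
  Jan: +$1,183.45 → $0.00
Lowest trial balance = -$5,917.25 (Aug)
Initial deposit = cushion − low point = $2,366.90 − (-$5,917.25) = $8,284.15

$8,284.15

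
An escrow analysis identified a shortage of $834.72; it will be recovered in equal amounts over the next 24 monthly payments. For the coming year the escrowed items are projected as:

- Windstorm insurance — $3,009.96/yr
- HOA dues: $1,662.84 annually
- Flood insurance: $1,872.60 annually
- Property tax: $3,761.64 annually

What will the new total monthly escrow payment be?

Windstorm insurance: $3,009.96/yr
HOA dues: $1,662.84/yr
Flood insurance: $1,872.60/yr
Property tax: $3,761.64/yr
Yearly total = $3,009.96 + $1,662.84 + $1,872.60 + $3,761.64 = $10,307.04
Per month = $10,307.04 / 12 = $858.92
Shortage spread = $834.72 ÷ 24 = $34.78/mo
New monthly escrow = $858.92 + $34.78 = $893.70

$893.70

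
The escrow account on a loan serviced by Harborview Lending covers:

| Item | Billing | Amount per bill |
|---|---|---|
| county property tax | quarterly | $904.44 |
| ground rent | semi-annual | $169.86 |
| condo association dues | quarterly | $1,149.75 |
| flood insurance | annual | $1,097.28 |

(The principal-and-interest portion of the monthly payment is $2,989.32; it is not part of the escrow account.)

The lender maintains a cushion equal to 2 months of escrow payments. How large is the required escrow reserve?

$1,608.96

County property tax — $904.44 × 4 = $3,617.76/yr
Ground rent — $169.86 × 2 = $339.72/yr
Condo association dues — $1,149.75 × 4 = $4,599.00/yr
Flood insurance — $1,097.28/yr
Combined annual = $3,617.76 + $339.72 + $4,599.00 + $1,097.28 = $9,653.76
Monthly = $9,653.76 ÷ 12 = $804.48
Required cushion = 2 × $804.48 = $1,608.96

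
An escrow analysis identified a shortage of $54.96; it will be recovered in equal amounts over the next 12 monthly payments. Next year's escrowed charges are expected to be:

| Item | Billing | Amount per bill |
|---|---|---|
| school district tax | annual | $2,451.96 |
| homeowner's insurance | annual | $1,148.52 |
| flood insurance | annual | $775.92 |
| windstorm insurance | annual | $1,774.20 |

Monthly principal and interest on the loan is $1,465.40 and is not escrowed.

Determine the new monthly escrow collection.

School district tax: $2,451.96
Homeowner's insurance: $1,148.52
Flood insurance: $775.92
Windstorm insurance: $1,774.20
Total annual escrow = $2,451.96 + $1,148.52 + $775.92 + $1,774.20 = $6,150.60
Monthly escrow = $6,150.60 / 12 = $512.55
Shortage spread = $54.96 / 12 = $4.58/mo
New monthly escrow = $512.55 + $4.58 = $517.13

$517.13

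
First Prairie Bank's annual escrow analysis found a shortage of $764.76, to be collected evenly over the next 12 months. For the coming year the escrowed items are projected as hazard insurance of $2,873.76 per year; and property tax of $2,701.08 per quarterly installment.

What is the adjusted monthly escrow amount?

$1,203.57

Hazard insurance = $2,873.76
Property tax = $2,701.08 × 4 = $10,804.32
Combined annual = $2,873.76 + $10,804.32 = $13,678.08
Monthly escrow = $13,678.08 / 12 = $1,139.84
Shortage per month = $764.76 / 12 = $63.73
Adjusted monthly = $1,139.84 + $63.73 = $1,203.57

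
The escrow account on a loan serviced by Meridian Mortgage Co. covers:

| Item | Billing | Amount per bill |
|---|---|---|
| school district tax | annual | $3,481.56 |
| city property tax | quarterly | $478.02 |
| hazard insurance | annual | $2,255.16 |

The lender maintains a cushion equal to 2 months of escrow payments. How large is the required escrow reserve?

School district tax — $3,481.56/yr
City property tax — $478.02 × 4 = $1,912.08/yr
Hazard insurance — $2,255.16/yr
Total annual escrow = $3,481.56 + $1,912.08 + $2,255.16 = $7,648.80
Monthly = $7,648.80 ÷ 12 = $637.40
Cushion = 2 × $637.40 = $1,274.80

$1,274.80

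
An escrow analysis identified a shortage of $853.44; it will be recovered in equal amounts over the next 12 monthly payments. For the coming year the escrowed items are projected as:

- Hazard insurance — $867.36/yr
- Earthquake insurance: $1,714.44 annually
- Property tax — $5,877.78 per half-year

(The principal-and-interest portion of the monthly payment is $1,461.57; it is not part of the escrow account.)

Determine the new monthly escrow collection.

Hazard insurance: $867.36 per year
Earthquake insurance: $1,714.44 per year
Property tax: $5,877.78 × 2 = $11,755.56 per year
Yearly total = $867.36 + $1,714.44 + $11,755.56 = $14,337.36
Monthly escrow = $14,337.36 ÷ 12 = $1,194.78
Shortage spread = $853.44 / 12 = $71.12/mo
Adjusted monthly = $1,194.78 + $71.12 = $1,265.90

$1,265.90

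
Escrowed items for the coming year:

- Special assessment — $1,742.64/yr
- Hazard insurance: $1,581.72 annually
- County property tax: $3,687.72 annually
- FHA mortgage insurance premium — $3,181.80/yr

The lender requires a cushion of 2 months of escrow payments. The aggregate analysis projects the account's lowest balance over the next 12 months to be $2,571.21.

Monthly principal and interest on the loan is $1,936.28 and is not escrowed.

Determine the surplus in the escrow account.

Special assessment: $1,742.64 annually
Hazard insurance: $1,581.72 annually
County property tax: $3,687.72 annually
FHA mortgage insurance premium: $3,181.80 annually
Yearly total = $1,742.64 + $1,581.72 + $3,687.72 + $3,181.80 = $10,193.88
Monthly = $10,193.88 ÷ 12 = $849.49
Cushion = 2 × $849.49 = $1,698.98
Surplus = $2,571.21 − $1,698.98 = $872.23

$872.23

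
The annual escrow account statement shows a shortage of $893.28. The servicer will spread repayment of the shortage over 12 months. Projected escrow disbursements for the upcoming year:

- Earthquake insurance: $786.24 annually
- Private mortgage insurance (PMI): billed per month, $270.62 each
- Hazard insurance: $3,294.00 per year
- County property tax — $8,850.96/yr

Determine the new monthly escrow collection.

$1,422.66

Earthquake insurance: $786.24/yr
Private mortgage insurance (PMI): $270.62 × 12 = $3,247.44/yr
Hazard insurance: $3,294.00/yr
County property tax: $8,850.96/yr
Annual escrow total = $16,178.64
Monthly = $16,178.64 ÷ 12 = $1,348.22
Monthly shortage recovery: $893.28 / 12 = $74.44
New monthly escrow = $1,348.22 + $74.44 = $1,422.66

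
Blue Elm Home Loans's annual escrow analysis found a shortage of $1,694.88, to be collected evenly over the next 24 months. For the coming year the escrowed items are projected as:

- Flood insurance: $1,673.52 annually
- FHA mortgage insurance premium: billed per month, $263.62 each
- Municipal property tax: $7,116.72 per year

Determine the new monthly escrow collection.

Flood insurance: $1,673.52
FHA mortgage insurance premium: $263.62 × 12 = $3,163.44
Municipal property tax: $7,116.72
Combined annual = $1,673.52 + $3,163.44 + $7,116.72 = $11,953.68
Base monthly escrow = $11,953.68 ÷ 12 = $996.14
Shortage per month = $1,694.88 ÷ 24 = $70.62
New monthly escrow = $996.14 + $70.62 = $1,066.76

$1,066.76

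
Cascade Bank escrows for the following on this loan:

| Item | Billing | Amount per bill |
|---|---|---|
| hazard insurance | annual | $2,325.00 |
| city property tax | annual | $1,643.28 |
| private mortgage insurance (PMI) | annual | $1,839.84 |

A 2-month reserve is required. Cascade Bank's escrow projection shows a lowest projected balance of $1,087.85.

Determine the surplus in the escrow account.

Hazard insurance: $2,325.00 per year
City property tax: $1,643.28 per year
Private mortgage insurance (PMI): $1,839.84 per year
Combined annual = $2,325.00 + $1,643.28 + $1,839.84 = $5,808.12
Monthly = $5,808.12 ÷ 12 = $484.01
Cushion = 2 × $484.01 = $968.02
Surplus = $1,087.85 − $968.02 = $119.83

$119.83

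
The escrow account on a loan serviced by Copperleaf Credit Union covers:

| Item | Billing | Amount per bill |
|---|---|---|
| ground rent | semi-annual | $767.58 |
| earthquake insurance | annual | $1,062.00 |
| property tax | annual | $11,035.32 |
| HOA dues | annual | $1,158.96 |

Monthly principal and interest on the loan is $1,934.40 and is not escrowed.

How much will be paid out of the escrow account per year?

$14,791.44

Ground rent = $767.58 × 2 = $1,535.16 annually
Earthquake insurance = $1,062.00 annually
Property tax = $11,035.32 annually
HOA dues = $1,158.96 annually
Combined annual = $14,791.44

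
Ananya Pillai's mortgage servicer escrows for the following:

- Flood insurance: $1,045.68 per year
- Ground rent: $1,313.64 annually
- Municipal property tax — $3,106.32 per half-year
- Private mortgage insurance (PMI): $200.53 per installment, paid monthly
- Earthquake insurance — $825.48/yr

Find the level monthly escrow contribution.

$983.65

Flood insurance = $1,045.68
Ground rent = $1,313.64
Municipal property tax = $3,106.32 × 2 = $6,212.64
Private mortgage insurance (PMI) = $200.53 × 12 = $2,406.36
Earthquake insurance = $825.48
Total annual escrow = $11,803.80
Monthly escrow = $11,803.80 ÷ 12 = $983.65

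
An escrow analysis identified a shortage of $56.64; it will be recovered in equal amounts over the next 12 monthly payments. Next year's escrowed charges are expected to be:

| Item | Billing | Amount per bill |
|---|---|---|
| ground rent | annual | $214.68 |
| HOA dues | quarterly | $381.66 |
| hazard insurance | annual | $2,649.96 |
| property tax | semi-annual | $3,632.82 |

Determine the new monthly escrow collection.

$976.13

Ground rent: $214.68 annually
HOA dues: $381.66 × 4 = $1,526.64 annually
Hazard insurance: $2,649.96 annually
Property tax: $3,632.82 × 2 = $7,265.64 annually
Total per year = $11,656.92
Base monthly escrow = $11,656.92 ÷ 12 = $971.41
Monthly shortage recovery: $56.64 / 12 = $4.72
Adjusted monthly = $971.41 + $4.72 = $976.13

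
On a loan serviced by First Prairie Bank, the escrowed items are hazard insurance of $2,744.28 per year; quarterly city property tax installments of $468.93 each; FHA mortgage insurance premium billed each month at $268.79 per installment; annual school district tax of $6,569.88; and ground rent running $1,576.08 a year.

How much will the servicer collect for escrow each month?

Hazard insurance: $2,744.28 annually
City property tax: $468.93 × 4 = $1,875.72 annually
FHA mortgage insurance premium: $268.79 × 12 = $3,225.48 annually
School district tax: $6,569.88 annually
Ground rent: $1,576.08 annually
Total annual escrow = $2,744.28 + $1,875.72 + $3,225.48 + $6,569.88 + $1,576.08 = $15,991.44
Monthly escrow = $15,991.44 ÷ 12 = $1,332.62

$1,332.62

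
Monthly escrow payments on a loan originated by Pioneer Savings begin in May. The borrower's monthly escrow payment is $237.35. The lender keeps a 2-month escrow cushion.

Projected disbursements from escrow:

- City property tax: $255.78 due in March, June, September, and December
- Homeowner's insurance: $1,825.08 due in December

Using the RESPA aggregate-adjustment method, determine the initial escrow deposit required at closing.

$1,168.32

Cushion = 2 × $237.35 = $474.70
Trial balance (start $0, +$237.35 each month, − disbursements):
  May: +$237.35 → $237.35
  Jun: +$237.35 − $255.78 → $218.92
  Jul: +$237.35 → $456.27
  Aug: +$237.35 → $693.62
  Sep: +$237.35 − $255.78 → $675.19
  Oct: +$237.35 → $912.54
  Nov: +$237.35 → $1,149.89
  Dec: +$237.35 − $2,080.86 → -$693.62
  Jan: +$237.35 → -$456.27
  Feb: +$237.35 → -$218.92
  Mar: +$237.35 − $255.78 → -$237.35
  Apr: +$237.35 → $0.00
Lowest trial balance = -$693.62 (Dec)
Initial deposit = cushion − low point = $474.70 − (-$693.62) = $1,168.32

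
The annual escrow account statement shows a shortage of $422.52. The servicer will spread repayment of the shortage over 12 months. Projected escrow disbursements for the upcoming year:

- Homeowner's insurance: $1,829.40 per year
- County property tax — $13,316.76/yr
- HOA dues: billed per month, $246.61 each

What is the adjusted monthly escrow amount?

Homeowner's insurance = $1,829.40/yr
County property tax = $13,316.76/yr
HOA dues = $246.61 × 12 = $2,959.32/yr
Yearly total = $1,829.40 + $13,316.76 + $2,959.32 = $18,105.48
Per month = $18,105.48 / 12 = $1,508.79
Shortage spread = $422.52 ÷ 12 = $35.21/mo
Adjusted monthly = $1,508.79 + $35.21 = $1,544.00

$1,544.00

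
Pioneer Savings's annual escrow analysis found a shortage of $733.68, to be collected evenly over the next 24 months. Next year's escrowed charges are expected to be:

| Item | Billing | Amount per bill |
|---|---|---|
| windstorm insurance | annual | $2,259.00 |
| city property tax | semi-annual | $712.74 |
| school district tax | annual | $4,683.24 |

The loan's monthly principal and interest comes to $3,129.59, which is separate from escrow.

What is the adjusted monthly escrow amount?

$727.88

Windstorm insurance = $2,259.00 per year
City property tax = $712.74 × 2 = $1,425.48 per year
School district tax = $4,683.24 per year
Total per year = $2,259.00 + $1,425.48 + $4,683.24 = $8,367.72
Monthly = $8,367.72 / 12 = $697.31
Monthly shortage recovery: $733.68 ÷ 24 = $30.57
Adjusted monthly = $697.31 + $30.57 = $727.88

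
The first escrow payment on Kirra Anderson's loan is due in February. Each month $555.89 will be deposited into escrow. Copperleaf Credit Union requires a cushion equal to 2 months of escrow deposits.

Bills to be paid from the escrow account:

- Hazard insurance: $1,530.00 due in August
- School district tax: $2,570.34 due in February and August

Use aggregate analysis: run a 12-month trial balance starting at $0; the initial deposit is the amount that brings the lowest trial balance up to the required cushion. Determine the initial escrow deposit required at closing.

Cushion = 2 × $555.89 = $1,111.78
Trial balance (start $0, +$555.89 each month, − disbursements):
  Feb: +$555.89 − $2,570.34 → -$2,014.45
  Mar: +$555.89 → -$1,458.56
  Apr: +$555.89 → -$902.67
  May: +$555.89 → -$346.78
  Jun: +$555.89 → $209.11
  Jul: +$555.89 → $765.00
  Aug: +$555.89 − $4,100.34 → -$2,779.45
  Sep: +$555.89 → -$2,223.56
  Oct: +$555.89 → -$1,667.67
  Nov: +$555.89 → -$1,111.78
  Dec: +$555.89 → -$555.89
  Jan: +$555.89 → $0.00
Lowest trial balance = -$2,779.45 (Aug)
Initial deposit = cushion − low point = $1,111.78 − (-$2,779.45) = $3,891.23

$3,891.23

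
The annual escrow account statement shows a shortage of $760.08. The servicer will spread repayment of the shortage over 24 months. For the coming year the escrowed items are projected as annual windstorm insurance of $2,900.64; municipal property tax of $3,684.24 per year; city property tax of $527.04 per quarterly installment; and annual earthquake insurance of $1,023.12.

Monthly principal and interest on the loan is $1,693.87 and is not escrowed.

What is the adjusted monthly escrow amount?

$841.35

Windstorm insurance: $2,900.64 annually
Municipal property tax: $3,684.24 annually
City property tax: $527.04 × 4 = $2,108.16 annually
Earthquake insurance: $1,023.12 annually
Total per year = $2,900.64 + $3,684.24 + $2,108.16 + $1,023.12 = $9,716.16
Monthly = $9,716.16 / 12 = $809.68
Shortage spread = $760.08 / 24 = $31.67/mo
New monthly escrow = $809.68 + $31.67 = $841.35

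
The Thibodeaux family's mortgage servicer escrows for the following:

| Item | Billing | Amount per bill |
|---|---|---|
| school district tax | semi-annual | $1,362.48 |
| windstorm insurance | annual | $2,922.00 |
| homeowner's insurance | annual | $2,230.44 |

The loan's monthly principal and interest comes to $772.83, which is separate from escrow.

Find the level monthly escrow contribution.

$656.45

School district tax = $1,362.48 × 2 = $2,724.96 annually
Windstorm insurance = $2,922.00 annually
Homeowner's insurance = $2,230.44 annually
Total annual escrow = $7,877.40
Per month = $7,877.40 ÷ 12 = $656.45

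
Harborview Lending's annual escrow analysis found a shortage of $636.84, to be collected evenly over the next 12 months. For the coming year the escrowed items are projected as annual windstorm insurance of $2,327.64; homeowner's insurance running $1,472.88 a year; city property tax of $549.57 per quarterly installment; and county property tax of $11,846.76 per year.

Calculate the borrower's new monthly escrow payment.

$1,540.20

Windstorm insurance: $2,327.64 per year
Homeowner's insurance: $1,472.88 per year
City property tax: $549.57 × 4 = $2,198.28 per year
County property tax: $11,846.76 per year
Annual escrow total = $2,327.64 + $1,472.88 + $2,198.28 + $11,846.76 = $17,845.56
Per month = $17,845.56 / 12 = $1,487.13
Monthly shortage recovery: $636.84 ÷ 12 = $53.07
Adjusted monthly = $1,487.13 + $53.07 = $1,540.20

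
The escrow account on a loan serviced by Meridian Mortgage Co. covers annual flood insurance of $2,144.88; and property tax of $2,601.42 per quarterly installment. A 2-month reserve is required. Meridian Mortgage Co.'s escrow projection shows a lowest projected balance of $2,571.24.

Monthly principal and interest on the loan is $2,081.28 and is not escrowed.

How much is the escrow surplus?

$479.48

Flood insurance — $2,144.88 annually
Property tax — $2,601.42 × 4 = $10,405.68 annually
Annual escrow total = $12,550.56
Monthly = $12,550.56 / 12 = $1,045.88
Required reserve = 2 × $1,045.88 = $2,091.76
Excess over cushion: $2,571.24 − $2,091.76 = $479.48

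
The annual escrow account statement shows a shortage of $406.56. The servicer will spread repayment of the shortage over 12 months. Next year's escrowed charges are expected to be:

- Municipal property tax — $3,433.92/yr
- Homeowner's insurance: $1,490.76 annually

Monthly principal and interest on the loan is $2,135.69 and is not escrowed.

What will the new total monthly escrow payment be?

$444.27

Municipal property tax: $3,433.92
Homeowner's insurance: $1,490.76
Total annual escrow = $3,433.92 + $1,490.76 = $4,924.68
Base monthly escrow = $4,924.68 ÷ 12 = $410.39
Shortage per month = $406.56 ÷ 12 = $33.88
Adjusted monthly = $410.39 + $33.88 = $444.27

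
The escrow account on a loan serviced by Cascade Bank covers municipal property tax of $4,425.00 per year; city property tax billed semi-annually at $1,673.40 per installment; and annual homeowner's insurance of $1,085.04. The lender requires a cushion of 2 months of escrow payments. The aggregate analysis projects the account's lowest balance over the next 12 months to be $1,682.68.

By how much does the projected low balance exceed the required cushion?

$206.54

Municipal property tax: $4,425.00 per year
City property tax: $1,673.40 × 2 = $3,346.80 per year
Homeowner's insurance: $1,085.04 per year
Yearly total = $8,856.84
Monthly escrow = $8,856.84 ÷ 12 = $738.07
Required cushion = 2 × $738.07 = $1,476.14
Excess over cushion: $1,682.68 − $1,476.14 = $206.54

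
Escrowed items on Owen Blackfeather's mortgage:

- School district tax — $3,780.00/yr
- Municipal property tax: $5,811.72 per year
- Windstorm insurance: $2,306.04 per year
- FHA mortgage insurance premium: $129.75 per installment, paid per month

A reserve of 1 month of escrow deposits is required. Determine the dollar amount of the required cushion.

$1,121.23

School district tax — $3,780.00
Municipal property tax — $5,811.72
Windstorm insurance — $2,306.04
FHA mortgage insurance premium — $129.75 × 12 = $1,557.00
Total annual escrow = $3,780.00 + $5,811.72 + $2,306.04 + $1,557.00 = $13,454.76
Monthly = $13,454.76 ÷ 12 = $1,121.23
Required cushion = 1 × $1,121.23 = $1,121.23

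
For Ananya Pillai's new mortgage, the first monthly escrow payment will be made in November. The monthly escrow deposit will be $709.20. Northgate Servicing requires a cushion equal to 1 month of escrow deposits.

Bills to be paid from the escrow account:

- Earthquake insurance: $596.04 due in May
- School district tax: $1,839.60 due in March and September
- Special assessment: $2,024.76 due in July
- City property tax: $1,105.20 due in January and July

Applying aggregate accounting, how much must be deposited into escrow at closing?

$1,418.40

Cushion = 1 × $709.20 = $709.20
Trial balance (start $0, +$709.20 each month, − disbursements):
  Nov: +$709.20 → $709.20
  Dec: +$709.20 → $1,418.40
  Jan: +$709.20 − $1,105.20 → $1,022.40
  Feb: +$709.20 → $1,731.60
  Mar: +$709.20 − $1,839.60 → $601.20
  Apr: +$709.20 → $1,310.40
  May: +$709.20 − $596.04 → $1,423.56
  Jun: +$709.20 → $2,132.76
  Jul: +$709.20 − $3,129.96 → -$288.00
  Aug: +$709.20 → $421.20
  Sep: +$709.20 − $1,839.60 → -$709.20
  Oct: +$709.20 → $0.00
Lowest trial balance = -$709.20 (Sep)
Initial deposit = cushion − low point = $709.20 − (-$709.20) = $1,418.40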